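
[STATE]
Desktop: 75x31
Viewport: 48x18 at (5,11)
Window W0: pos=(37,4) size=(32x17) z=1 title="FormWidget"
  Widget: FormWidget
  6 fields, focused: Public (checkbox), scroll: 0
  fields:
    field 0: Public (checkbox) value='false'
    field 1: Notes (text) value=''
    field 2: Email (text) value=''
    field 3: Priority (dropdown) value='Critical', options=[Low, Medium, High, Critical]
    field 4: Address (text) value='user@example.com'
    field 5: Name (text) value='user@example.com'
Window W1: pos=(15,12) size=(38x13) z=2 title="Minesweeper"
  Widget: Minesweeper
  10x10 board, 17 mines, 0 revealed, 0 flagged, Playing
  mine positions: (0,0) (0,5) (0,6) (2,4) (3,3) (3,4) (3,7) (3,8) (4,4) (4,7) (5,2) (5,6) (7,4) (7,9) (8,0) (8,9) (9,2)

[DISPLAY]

                                ┃  Address:    [
          ┏━━━━━━━━━━━━━━━━━━━━━━━━━━━━━━━━━━━━┓
          ┃ Minesweeper                        ┃
          ┠────────────────────────────────────┨
          ┃■■■■■■■■■■                          ┃
          ┃■■■■■■■■■■                          ┃
          ┃■■■■■■■■■■                          ┃
          ┃■■■■■■■■■■                          ┃
          ┃■■■■■■■■■■                          ┃
          ┃■■■■■■■■■■                          ┃
          ┃■■■■■■■■■■                          ┃
          ┃■■■■■■■■■■                          ┃
          ┃■■■■■■■■■■                          ┃
          ┗━━━━━━━━━━━━━━━━━━━━━━━━━━━━━━━━━━━━┛
                                                
                                                
                                                
                                                


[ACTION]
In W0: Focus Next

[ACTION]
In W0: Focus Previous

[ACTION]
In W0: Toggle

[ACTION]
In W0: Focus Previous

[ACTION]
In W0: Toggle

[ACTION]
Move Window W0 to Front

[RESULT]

                                ┃  Address:    [
          ┏━━━━━━━━━━━━━━━━━━━━━┃> Name:       [
          ┃ Minesweeper         ┃               
          ┠─────────────────────┃               
          ┃■■■■■■■■■■           ┃               
          ┃■■■■■■■■■■           ┃               
          ┃■■■■■■■■■■           ┃               
          ┃■■■■■■■■■■           ┃               
          ┃■■■■■■■■■■           ┃               
          ┃■■■■■■■■■■           ┗━━━━━━━━━━━━━━━
          ┃■■■■■■■■■■                          ┃
          ┃■■■■■■■■■■                          ┃
          ┃■■■■■■■■■■                          ┃
          ┗━━━━━━━━━━━━━━━━━━━━━━━━━━━━━━━━━━━━┛
                                                
                                                
                                                
                                                


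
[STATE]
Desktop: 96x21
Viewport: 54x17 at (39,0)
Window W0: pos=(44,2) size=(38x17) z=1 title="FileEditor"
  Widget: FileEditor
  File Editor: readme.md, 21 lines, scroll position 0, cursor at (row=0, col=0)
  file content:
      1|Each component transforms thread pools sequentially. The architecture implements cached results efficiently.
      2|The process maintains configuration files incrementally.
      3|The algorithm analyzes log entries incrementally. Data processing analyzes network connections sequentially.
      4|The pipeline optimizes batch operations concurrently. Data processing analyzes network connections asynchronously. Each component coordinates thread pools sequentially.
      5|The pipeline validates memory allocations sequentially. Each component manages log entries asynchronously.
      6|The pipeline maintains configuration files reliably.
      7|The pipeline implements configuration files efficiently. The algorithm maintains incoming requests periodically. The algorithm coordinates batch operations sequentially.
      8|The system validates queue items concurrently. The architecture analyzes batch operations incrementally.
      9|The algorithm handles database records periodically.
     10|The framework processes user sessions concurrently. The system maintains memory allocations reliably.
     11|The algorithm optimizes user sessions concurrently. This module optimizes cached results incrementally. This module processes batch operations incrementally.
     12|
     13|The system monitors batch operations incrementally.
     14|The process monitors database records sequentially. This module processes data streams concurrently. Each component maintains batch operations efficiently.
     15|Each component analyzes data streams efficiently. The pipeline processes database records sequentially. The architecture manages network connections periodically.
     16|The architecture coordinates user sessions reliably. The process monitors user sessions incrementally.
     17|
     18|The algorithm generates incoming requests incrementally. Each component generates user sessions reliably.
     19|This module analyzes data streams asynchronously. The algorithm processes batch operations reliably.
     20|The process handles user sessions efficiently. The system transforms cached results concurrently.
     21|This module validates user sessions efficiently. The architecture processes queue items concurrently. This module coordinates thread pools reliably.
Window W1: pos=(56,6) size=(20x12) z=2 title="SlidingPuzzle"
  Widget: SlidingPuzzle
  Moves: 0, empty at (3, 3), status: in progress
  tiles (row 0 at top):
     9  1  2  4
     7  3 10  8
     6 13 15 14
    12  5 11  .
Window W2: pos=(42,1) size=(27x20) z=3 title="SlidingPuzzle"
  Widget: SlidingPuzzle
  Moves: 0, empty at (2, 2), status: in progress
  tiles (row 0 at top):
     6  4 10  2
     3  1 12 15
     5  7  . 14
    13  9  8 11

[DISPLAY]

                                                      
   ┏━━━━━━━━━━━━━━━━━━━━━━━━━┓                        
   ┃ SlidingPuzzle           ┃━━━━━━━━━━━━┓           
   ┠─────────────────────────┨            ┃           
   ┃┌────┬────┬────┬────┐    ┃────────────┨           
   ┃│  6 │  4 │ 10 │  2 │    ┃s thread po▲┃           
   ┃├────┼────┼────┼────┤    ┃━━━━━━┓tion█┃           
   ┃│  3 │  1 │ 12 │ 15 │    ┃le    ┃ies ░┃           
   ┃├────┼────┼────┼────┤    ┃──────┨erat░┃           
   ┃│  5 │  7 │    │ 14 │    ┃───┬──┃lloc░┃           
   ┃├────┼────┼────┼────┤    ┃ 2 │  ┃atio░┃           
   ┃│ 13 │  9 │  8 │ 11 │    ┃───┼──┃rati░┃           
   ┃└────┴────┴────┴────┘    ┃10 │  ┃s co░┃           
   ┃Moves: 0                 ┃───┼──┃reco░┃           
   ┃                         ┃15 │ 1┃ssio░┃           
   ┃                         ┃───┼──┃ssio░┃           
   ┃                         ┃11 │  ┃    ░┃           


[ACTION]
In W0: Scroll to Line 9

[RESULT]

                                                      
   ┏━━━━━━━━━━━━━━━━━━━━━━━━━┓                        
   ┃ SlidingPuzzle           ┃━━━━━━━━━━━━┓           
   ┠─────────────────────────┨            ┃           
   ┃┌────┬────┬────┬────┐    ┃────────────┨           
   ┃│  6 │  4 │ 10 │  2 │    ┃tabase reco▲┃           
   ┃├────┼────┼────┼────┤    ┃━━━━━━┓ssio░┃           
   ┃│  3 │  1 │ 12 │ 15 │    ┃le    ┃ssio░┃           
   ┃├────┼────┼────┼────┤    ┃──────┨    ░┃           
   ┃│  5 │  7 │    │ 14 │    ┃───┬──┃tion░┃           
   ┃├────┼────┼────┼────┤    ┃ 2 │  ┃ecor░┃           
   ┃│ 13 │  9 │  8 │ 11 │    ┃───┼──┃ream░┃           
   ┃└────┴────┴────┴────┘    ┃10 │  ┃er s░┃           
   ┃Moves: 0                 ┃───┼──┃    ░┃           
   ┃                         ┃15 │ 1┃g re░┃           
   ┃                         ┃───┼──┃ms a░┃           
   ┃                         ┃11 │  ┃ns e█┃           


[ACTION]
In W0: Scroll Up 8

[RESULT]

                                                      
   ┏━━━━━━━━━━━━━━━━━━━━━━━━━┓                        
   ┃ SlidingPuzzle           ┃━━━━━━━━━━━━┓           
   ┠─────────────────────────┨            ┃           
   ┃┌────┬────┬────┬────┐    ┃────────────┨           
   ┃│  6 │  4 │ 10 │  2 │    ┃s thread po▲┃           
   ┃├────┼────┼────┼────┤    ┃━━━━━━┓tion█┃           
   ┃│  3 │  1 │ 12 │ 15 │    ┃le    ┃ies ░┃           
   ┃├────┼────┼────┼────┤    ┃──────┨erat░┃           
   ┃│  5 │  7 │    │ 14 │    ┃───┬──┃lloc░┃           
   ┃├────┼────┼────┼────┤    ┃ 2 │  ┃atio░┃           
   ┃│ 13 │  9 │  8 │ 11 │    ┃───┼──┃rati░┃           
   ┃└────┴────┴────┴────┘    ┃10 │  ┃s co░┃           
   ┃Moves: 0                 ┃───┼──┃reco░┃           
   ┃                         ┃15 │ 1┃ssio░┃           
   ┃                         ┃───┼──┃ssio░┃           
   ┃                         ┃11 │  ┃    ░┃           


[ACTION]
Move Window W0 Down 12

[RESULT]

                                                      
   ┏━━━━━━━━━━━━━━━━━━━━━━━━━┓                        
   ┃ SlidingPuzzle           ┃                        
   ┠─────────────────────────┨                        
   ┃┌────┬────┬────┬────┐    ┃━━━━━━━━━━━━┓           
   ┃│  6 │  4 │ 10 │  2 │    ┃            ┃           
   ┃├────┼────┼────┼────┤    ┃━━━━━━┓─────┨           
   ┃│  3 │  1 │ 12 │ 15 │    ┃le    ┃d po▲┃           
   ┃├────┼────┼────┼────┤    ┃──────┨tion█┃           
   ┃│  5 │  7 │    │ 14 │    ┃───┬──┃ies ░┃           
   ┃├────┼────┼────┼────┤    ┃ 2 │  ┃erat░┃           
   ┃│ 13 │  9 │  8 │ 11 │    ┃───┼──┃lloc░┃           
   ┃└────┴────┴────┴────┘    ┃10 │  ┃atio░┃           
   ┃Moves: 0                 ┃───┼──┃rati░┃           
   ┃                         ┃15 │ 1┃s co░┃           
   ┃                         ┃───┼──┃reco░┃           
   ┃                         ┃11 │  ┃ssio░┃           


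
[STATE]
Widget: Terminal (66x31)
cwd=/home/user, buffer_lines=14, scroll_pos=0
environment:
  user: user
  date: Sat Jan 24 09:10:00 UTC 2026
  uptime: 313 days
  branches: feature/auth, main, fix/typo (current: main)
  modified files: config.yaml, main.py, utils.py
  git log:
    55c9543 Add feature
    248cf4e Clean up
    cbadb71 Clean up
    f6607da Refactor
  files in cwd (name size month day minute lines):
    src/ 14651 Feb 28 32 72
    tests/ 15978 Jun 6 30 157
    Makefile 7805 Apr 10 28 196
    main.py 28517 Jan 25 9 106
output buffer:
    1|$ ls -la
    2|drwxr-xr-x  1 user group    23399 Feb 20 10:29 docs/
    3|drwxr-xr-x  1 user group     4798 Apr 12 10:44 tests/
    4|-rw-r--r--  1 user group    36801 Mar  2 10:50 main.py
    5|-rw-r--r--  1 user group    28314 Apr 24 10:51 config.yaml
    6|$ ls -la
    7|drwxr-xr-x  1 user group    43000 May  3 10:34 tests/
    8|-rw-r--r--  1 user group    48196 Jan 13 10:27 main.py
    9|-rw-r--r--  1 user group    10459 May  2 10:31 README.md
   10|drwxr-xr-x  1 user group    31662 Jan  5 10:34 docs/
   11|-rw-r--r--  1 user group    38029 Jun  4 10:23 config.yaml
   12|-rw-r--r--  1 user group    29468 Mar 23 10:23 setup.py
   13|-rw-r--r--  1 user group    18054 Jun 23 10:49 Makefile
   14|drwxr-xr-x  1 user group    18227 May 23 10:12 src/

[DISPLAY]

$ ls -la                                                          
drwxr-xr-x  1 user group    23399 Feb 20 10:29 docs/              
drwxr-xr-x  1 user group     4798 Apr 12 10:44 tests/             
-rw-r--r--  1 user group    36801 Mar  2 10:50 main.py            
-rw-r--r--  1 user group    28314 Apr 24 10:51 config.yaml        
$ ls -la                                                          
drwxr-xr-x  1 user group    43000 May  3 10:34 tests/             
-rw-r--r--  1 user group    48196 Jan 13 10:27 main.py            
-rw-r--r--  1 user group    10459 May  2 10:31 README.md          
drwxr-xr-x  1 user group    31662 Jan  5 10:34 docs/              
-rw-r--r--  1 user group    38029 Jun  4 10:23 config.yaml        
-rw-r--r--  1 user group    29468 Mar 23 10:23 setup.py           
-rw-r--r--  1 user group    18054 Jun 23 10:49 Makefile           
drwxr-xr-x  1 user group    18227 May 23 10:12 src/               
$ █                                                               
                                                                  
                                                                  
                                                                  
                                                                  
                                                                  
                                                                  
                                                                  
                                                                  
                                                                  
                                                                  
                                                                  
                                                                  
                                                                  
                                                                  
                                                                  
                                                                  


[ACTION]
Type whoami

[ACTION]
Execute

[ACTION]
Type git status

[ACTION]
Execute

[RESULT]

$ ls -la                                                          
drwxr-xr-x  1 user group    23399 Feb 20 10:29 docs/              
drwxr-xr-x  1 user group     4798 Apr 12 10:44 tests/             
-rw-r--r--  1 user group    36801 Mar  2 10:50 main.py            
-rw-r--r--  1 user group    28314 Apr 24 10:51 config.yaml        
$ ls -la                                                          
drwxr-xr-x  1 user group    43000 May  3 10:34 tests/             
-rw-r--r--  1 user group    48196 Jan 13 10:27 main.py            
-rw-r--r--  1 user group    10459 May  2 10:31 README.md          
drwxr-xr-x  1 user group    31662 Jan  5 10:34 docs/              
-rw-r--r--  1 user group    38029 Jun  4 10:23 config.yaml        
-rw-r--r--  1 user group    29468 Mar 23 10:23 setup.py           
-rw-r--r--  1 user group    18054 Jun 23 10:49 Makefile           
drwxr-xr-x  1 user group    18227 May 23 10:12 src/               
$ whoami                                                          
user                                                              
$ git status                                                      
On branch main                                                    
Changes not staged for commit:                                    
                                                                  
        modified:   config.yaml                                   
        modified:   main.py                                       
        modified:   utils.py                                      
$ █                                                               
                                                                  
                                                                  
                                                                  
                                                                  
                                                                  
                                                                  
                                                                  


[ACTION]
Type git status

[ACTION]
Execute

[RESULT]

$ ls -la                                                          
drwxr-xr-x  1 user group    23399 Feb 20 10:29 docs/              
drwxr-xr-x  1 user group     4798 Apr 12 10:44 tests/             
-rw-r--r--  1 user group    36801 Mar  2 10:50 main.py            
-rw-r--r--  1 user group    28314 Apr 24 10:51 config.yaml        
$ ls -la                                                          
drwxr-xr-x  1 user group    43000 May  3 10:34 tests/             
-rw-r--r--  1 user group    48196 Jan 13 10:27 main.py            
-rw-r--r--  1 user group    10459 May  2 10:31 README.md          
drwxr-xr-x  1 user group    31662 Jan  5 10:34 docs/              
-rw-r--r--  1 user group    38029 Jun  4 10:23 config.yaml        
-rw-r--r--  1 user group    29468 Mar 23 10:23 setup.py           
-rw-r--r--  1 user group    18054 Jun 23 10:49 Makefile           
drwxr-xr-x  1 user group    18227 May 23 10:12 src/               
$ whoami                                                          
user                                                              
$ git status                                                      
On branch main                                                    
Changes not staged for commit:                                    
                                                                  
        modified:   config.yaml                                   
        modified:   main.py                                       
        modified:   utils.py                                      
$ git status                                                      
On branch main                                                    
Changes not staged for commit:                                    
                                                                  
        modified:   config.yaml                                   
        modified:   main.py                                       
        modified:   utils.py                                      
$ █                                                               


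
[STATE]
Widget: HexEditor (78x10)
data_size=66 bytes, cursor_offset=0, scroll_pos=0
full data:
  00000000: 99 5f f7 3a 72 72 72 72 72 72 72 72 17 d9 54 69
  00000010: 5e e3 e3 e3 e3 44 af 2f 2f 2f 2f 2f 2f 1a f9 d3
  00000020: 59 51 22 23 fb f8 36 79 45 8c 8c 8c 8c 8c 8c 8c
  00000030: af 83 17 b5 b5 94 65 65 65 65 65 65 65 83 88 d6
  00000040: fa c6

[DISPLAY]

00000000  99 5f f7 3a 72 72 72 72  72 72 72 72 17 d9 54 69  |._.:rrrrrrrr..Ti|
00000010  5e e3 e3 e3 e3 44 af 2f  2f 2f 2f 2f 2f 1a f9 d3  |^....D.//////...|
00000020  59 51 22 23 fb f8 36 79  45 8c 8c 8c 8c 8c 8c 8c  |YQ"#..6yE.......|
00000030  af 83 17 b5 b5 94 65 65  65 65 65 65 65 83 88 d6  |......eeeeeee...|
00000040  fa c6                                             |..              |
                                                                              
                                                                              
                                                                              
                                                                              
                                                                              


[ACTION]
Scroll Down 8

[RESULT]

00000040  fa c6                                             |..              |
                                                                              
                                                                              
                                                                              
                                                                              
                                                                              
                                                                              
                                                                              
                                                                              
                                                                              


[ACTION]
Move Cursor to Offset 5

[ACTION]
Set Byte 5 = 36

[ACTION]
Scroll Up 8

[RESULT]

00000000  99 5f f7 3a 72 36 72 72  72 72 72 72 17 d9 54 69  |._.:r6rrrrrr..Ti|
00000010  5e e3 e3 e3 e3 44 af 2f  2f 2f 2f 2f 2f 1a f9 d3  |^....D.//////...|
00000020  59 51 22 23 fb f8 36 79  45 8c 8c 8c 8c 8c 8c 8c  |YQ"#..6yE.......|
00000030  af 83 17 b5 b5 94 65 65  65 65 65 65 65 83 88 d6  |......eeeeeee...|
00000040  fa c6                                             |..              |
                                                                              
                                                                              
                                                                              
                                                                              
                                                                              


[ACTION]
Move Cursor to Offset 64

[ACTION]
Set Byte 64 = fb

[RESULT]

00000000  99 5f f7 3a 72 36 72 72  72 72 72 72 17 d9 54 69  |._.:r6rrrrrr..Ti|
00000010  5e e3 e3 e3 e3 44 af 2f  2f 2f 2f 2f 2f 1a f9 d3  |^....D.//////...|
00000020  59 51 22 23 fb f8 36 79  45 8c 8c 8c 8c 8c 8c 8c  |YQ"#..6yE.......|
00000030  af 83 17 b5 b5 94 65 65  65 65 65 65 65 83 88 d6  |......eeeeeee...|
00000040  FB c6                                             |..              |
                                                                              
                                                                              
                                                                              
                                                                              
                                                                              


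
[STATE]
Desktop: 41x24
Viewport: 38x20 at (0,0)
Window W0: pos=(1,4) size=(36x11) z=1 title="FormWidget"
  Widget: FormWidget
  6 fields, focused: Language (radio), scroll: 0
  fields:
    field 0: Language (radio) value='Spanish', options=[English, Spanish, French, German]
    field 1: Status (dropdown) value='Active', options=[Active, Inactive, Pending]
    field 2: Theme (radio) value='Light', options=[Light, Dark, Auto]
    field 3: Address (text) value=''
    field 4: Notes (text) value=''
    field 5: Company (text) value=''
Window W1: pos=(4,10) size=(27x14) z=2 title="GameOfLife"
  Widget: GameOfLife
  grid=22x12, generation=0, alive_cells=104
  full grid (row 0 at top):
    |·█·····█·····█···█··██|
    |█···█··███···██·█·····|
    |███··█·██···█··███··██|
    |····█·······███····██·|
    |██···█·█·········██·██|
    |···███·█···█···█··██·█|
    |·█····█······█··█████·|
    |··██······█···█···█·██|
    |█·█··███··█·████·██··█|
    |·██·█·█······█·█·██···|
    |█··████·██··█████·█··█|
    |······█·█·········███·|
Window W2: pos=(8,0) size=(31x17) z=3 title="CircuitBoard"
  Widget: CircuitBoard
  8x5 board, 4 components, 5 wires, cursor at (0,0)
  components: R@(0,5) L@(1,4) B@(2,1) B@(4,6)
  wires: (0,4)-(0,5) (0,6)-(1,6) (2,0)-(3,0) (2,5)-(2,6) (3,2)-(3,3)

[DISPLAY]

        ┏━━━━━━━━━━━━━━━━━━━━━━━━━━━━━
        ┃ CircuitBoard                
        ┠─────────────────────────────
        ┃   0 1 2 3 4 5 6 7           
 ┏━━━━━━┃0  [.]              · ─ R   ·
 ┃ FormW┃                            │
 ┠──────┃1                   L       ·
 ┃> Lang┃                             
 ┃  Stat┃2   ·   B               · ─ ·
 ┃  Them┃    │                        
 ┃  ┏━━━┃3   ·       · ─ ·            
 ┃  ┃ Ga┃                             
 ┃  ┠───┃4                           B
 ┃  ┃Gen┃Cursor: (0,0)                
 ┗━━┃█··┃                             
    ┃███┃                             
    ┃···┗━━━━━━━━━━━━━━━━━━━━━━━━━━━━━
    ┃██···█·█·········██·██   ┃       
    ┃···███·█···█···█··██·█   ┃       
    ┃·█····█······█··█████·   ┃       


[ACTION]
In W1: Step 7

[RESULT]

        ┏━━━━━━━━━━━━━━━━━━━━━━━━━━━━━
        ┃ CircuitBoard                
        ┠─────────────────────────────
        ┃   0 1 2 3 4 5 6 7           
 ┏━━━━━━┃0  [.]              · ─ R   ·
 ┃ FormW┃                            │
 ┠──────┃1                   L       ·
 ┃> Lang┃                             
 ┃  Stat┃2   ·   B               · ─ ·
 ┃  Them┃    │                        
 ┃  ┏━━━┃3   ·       · ─ ·            
 ┃  ┃ Ga┃                             
 ┃  ┠───┃4                           B
 ┃  ┃Gen┃Cursor: (0,0)                
 ┗━━┃··█┃                             
    ┃·██┃                             
    ┃·█·┗━━━━━━━━━━━━━━━━━━━━━━━━━━━━━
    ┃·███·███·········███··   ┃       
    ┃··█·······██·····██···   ┃       
    ┃·······█·█·····██·····   ┃       


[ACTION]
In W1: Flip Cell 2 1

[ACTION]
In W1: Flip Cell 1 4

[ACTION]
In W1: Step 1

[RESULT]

        ┏━━━━━━━━━━━━━━━━━━━━━━━━━━━━━
        ┃ CircuitBoard                
        ┠─────────────────────────────
        ┃   0 1 2 3 4 5 6 7           
 ┏━━━━━━┃0  [.]              · ─ R   ·
 ┃ FormW┃                            │
 ┠──────┃1                   L       ·
 ┃> Lang┃                             
 ┃  Stat┃2   ·   B               · ─ ·
 ┃  Them┃    │                        
 ┃  ┏━━━┃3   ·       · ─ ·            
 ┃  ┃ Ga┃                             
 ┃  ┠───┃4                           B
 ┃  ┃Gen┃Cursor: (0,0)                
 ┗━━┃···┃                             
    ┃·██┃                             
    ┃·█·┗━━━━━━━━━━━━━━━━━━━━━━━━━━━━━
    ┃·█·███·█···█····█···█·   ┃       
    ┃·███···██·█········█··   ┃       
    ┃········█·█·····██····   ┃       


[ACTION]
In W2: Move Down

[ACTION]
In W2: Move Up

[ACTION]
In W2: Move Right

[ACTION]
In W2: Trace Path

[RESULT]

        ┏━━━━━━━━━━━━━━━━━━━━━━━━━━━━━
        ┃ CircuitBoard                
        ┠─────────────────────────────
        ┃   0 1 2 3 4 5 6 7           
 ┏━━━━━━┃0      [.]          · ─ R   ·
 ┃ FormW┃                            │
 ┠──────┃1                   L       ·
 ┃> Lang┃                             
 ┃  Stat┃2   ·   B               · ─ ·
 ┃  Them┃    │                        
 ┃  ┏━━━┃3   ·       · ─ ·            
 ┃  ┃ Ga┃                             
 ┃  ┠───┃4                           B
 ┃  ┃Gen┃Cursor: (0,1)  Trace: No conn
 ┗━━┃···┃                             
    ┃·██┃                             
    ┃·█·┗━━━━━━━━━━━━━━━━━━━━━━━━━━━━━
    ┃·█·███·█···█····█···█·   ┃       
    ┃·███···██·█········█··   ┃       
    ┃········█·█·····██····   ┃       


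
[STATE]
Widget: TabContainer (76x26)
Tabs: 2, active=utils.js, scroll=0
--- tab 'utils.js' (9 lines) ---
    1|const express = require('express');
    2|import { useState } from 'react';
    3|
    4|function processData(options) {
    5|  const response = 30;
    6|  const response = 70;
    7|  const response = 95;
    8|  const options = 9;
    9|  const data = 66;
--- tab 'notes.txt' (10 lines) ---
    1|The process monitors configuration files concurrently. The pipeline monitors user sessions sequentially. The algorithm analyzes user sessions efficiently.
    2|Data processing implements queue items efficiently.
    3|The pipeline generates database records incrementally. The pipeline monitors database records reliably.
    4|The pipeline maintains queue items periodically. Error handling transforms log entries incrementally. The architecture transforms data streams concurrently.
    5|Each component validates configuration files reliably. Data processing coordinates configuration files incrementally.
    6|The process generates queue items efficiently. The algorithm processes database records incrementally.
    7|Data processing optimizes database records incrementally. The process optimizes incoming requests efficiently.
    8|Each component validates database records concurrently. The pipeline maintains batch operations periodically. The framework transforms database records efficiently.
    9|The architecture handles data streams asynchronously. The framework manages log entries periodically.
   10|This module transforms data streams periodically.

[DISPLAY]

[utils.js]│ notes.txt                                                       
────────────────────────────────────────────────────────────────────────────
const express = require('express');                                         
import { useState } from 'react';                                           
                                                                            
function processData(options) {                                             
  const response = 30;                                                      
  const response = 70;                                                      
  const response = 95;                                                      
  const options = 9;                                                        
  const data = 66;                                                          
                                                                            
                                                                            
                                                                            
                                                                            
                                                                            
                                                                            
                                                                            
                                                                            
                                                                            
                                                                            
                                                                            
                                                                            
                                                                            
                                                                            
                                                                            


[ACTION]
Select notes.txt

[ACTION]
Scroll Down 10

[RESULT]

 utils.js │[notes.txt]                                                      
────────────────────────────────────────────────────────────────────────────
This module transforms data streams periodically.                           
                                                                            
                                                                            
                                                                            
                                                                            
                                                                            
                                                                            
                                                                            
                                                                            
                                                                            
                                                                            
                                                                            
                                                                            
                                                                            
                                                                            
                                                                            
                                                                            
                                                                            
                                                                            
                                                                            
                                                                            
                                                                            
                                                                            
                                                                            


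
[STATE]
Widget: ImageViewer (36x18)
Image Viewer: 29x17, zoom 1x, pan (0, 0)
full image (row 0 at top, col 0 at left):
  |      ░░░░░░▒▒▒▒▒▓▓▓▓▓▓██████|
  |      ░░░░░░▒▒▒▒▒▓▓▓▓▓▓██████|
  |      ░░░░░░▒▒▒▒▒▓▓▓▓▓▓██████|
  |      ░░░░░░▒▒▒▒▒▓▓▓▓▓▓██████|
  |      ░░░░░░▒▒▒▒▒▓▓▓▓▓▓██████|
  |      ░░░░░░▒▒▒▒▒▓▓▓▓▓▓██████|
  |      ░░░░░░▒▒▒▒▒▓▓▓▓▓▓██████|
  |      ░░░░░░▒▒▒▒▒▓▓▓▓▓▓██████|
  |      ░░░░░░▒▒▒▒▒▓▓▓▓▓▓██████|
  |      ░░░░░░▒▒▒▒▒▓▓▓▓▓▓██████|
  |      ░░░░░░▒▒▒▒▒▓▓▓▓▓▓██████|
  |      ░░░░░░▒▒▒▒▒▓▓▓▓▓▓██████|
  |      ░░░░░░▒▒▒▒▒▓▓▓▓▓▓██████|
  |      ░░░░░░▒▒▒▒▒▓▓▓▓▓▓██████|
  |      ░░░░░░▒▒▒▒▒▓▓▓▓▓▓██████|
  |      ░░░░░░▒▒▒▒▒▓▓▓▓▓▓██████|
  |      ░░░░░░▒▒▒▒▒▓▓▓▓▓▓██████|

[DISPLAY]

      ░░░░░░▒▒▒▒▒▓▓▓▓▓▓██████       
      ░░░░░░▒▒▒▒▒▓▓▓▓▓▓██████       
      ░░░░░░▒▒▒▒▒▓▓▓▓▓▓██████       
      ░░░░░░▒▒▒▒▒▓▓▓▓▓▓██████       
      ░░░░░░▒▒▒▒▒▓▓▓▓▓▓██████       
      ░░░░░░▒▒▒▒▒▓▓▓▓▓▓██████       
      ░░░░░░▒▒▒▒▒▓▓▓▓▓▓██████       
      ░░░░░░▒▒▒▒▒▓▓▓▓▓▓██████       
      ░░░░░░▒▒▒▒▒▓▓▓▓▓▓██████       
      ░░░░░░▒▒▒▒▒▓▓▓▓▓▓██████       
      ░░░░░░▒▒▒▒▒▓▓▓▓▓▓██████       
      ░░░░░░▒▒▒▒▒▓▓▓▓▓▓██████       
      ░░░░░░▒▒▒▒▒▓▓▓▓▓▓██████       
      ░░░░░░▒▒▒▒▒▓▓▓▓▓▓██████       
      ░░░░░░▒▒▒▒▒▓▓▓▓▓▓██████       
      ░░░░░░▒▒▒▒▒▓▓▓▓▓▓██████       
      ░░░░░░▒▒▒▒▒▓▓▓▓▓▓██████       
                                    


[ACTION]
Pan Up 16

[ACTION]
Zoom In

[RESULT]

            ░░░░░░░░░░░░▒▒▒▒▒▒▒▒▒▒▓▓
            ░░░░░░░░░░░░▒▒▒▒▒▒▒▒▒▒▓▓
            ░░░░░░░░░░░░▒▒▒▒▒▒▒▒▒▒▓▓
            ░░░░░░░░░░░░▒▒▒▒▒▒▒▒▒▒▓▓
            ░░░░░░░░░░░░▒▒▒▒▒▒▒▒▒▒▓▓
            ░░░░░░░░░░░░▒▒▒▒▒▒▒▒▒▒▓▓
            ░░░░░░░░░░░░▒▒▒▒▒▒▒▒▒▒▓▓
            ░░░░░░░░░░░░▒▒▒▒▒▒▒▒▒▒▓▓
            ░░░░░░░░░░░░▒▒▒▒▒▒▒▒▒▒▓▓
            ░░░░░░░░░░░░▒▒▒▒▒▒▒▒▒▒▓▓
            ░░░░░░░░░░░░▒▒▒▒▒▒▒▒▒▒▓▓
            ░░░░░░░░░░░░▒▒▒▒▒▒▒▒▒▒▓▓
            ░░░░░░░░░░░░▒▒▒▒▒▒▒▒▒▒▓▓
            ░░░░░░░░░░░░▒▒▒▒▒▒▒▒▒▒▓▓
            ░░░░░░░░░░░░▒▒▒▒▒▒▒▒▒▒▓▓
            ░░░░░░░░░░░░▒▒▒▒▒▒▒▒▒▒▓▓
            ░░░░░░░░░░░░▒▒▒▒▒▒▒▒▒▒▓▓
            ░░░░░░░░░░░░▒▒▒▒▒▒▒▒▒▒▓▓


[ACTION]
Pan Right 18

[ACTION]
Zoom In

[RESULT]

░░░░░░░░░░░░░░░░░░▒▒▒▒▒▒▒▒▒▒▒▒▒▒▒▓▓▓
░░░░░░░░░░░░░░░░░░▒▒▒▒▒▒▒▒▒▒▒▒▒▒▒▓▓▓
░░░░░░░░░░░░░░░░░░▒▒▒▒▒▒▒▒▒▒▒▒▒▒▒▓▓▓
░░░░░░░░░░░░░░░░░░▒▒▒▒▒▒▒▒▒▒▒▒▒▒▒▓▓▓
░░░░░░░░░░░░░░░░░░▒▒▒▒▒▒▒▒▒▒▒▒▒▒▒▓▓▓
░░░░░░░░░░░░░░░░░░▒▒▒▒▒▒▒▒▒▒▒▒▒▒▒▓▓▓
░░░░░░░░░░░░░░░░░░▒▒▒▒▒▒▒▒▒▒▒▒▒▒▒▓▓▓
░░░░░░░░░░░░░░░░░░▒▒▒▒▒▒▒▒▒▒▒▒▒▒▒▓▓▓
░░░░░░░░░░░░░░░░░░▒▒▒▒▒▒▒▒▒▒▒▒▒▒▒▓▓▓
░░░░░░░░░░░░░░░░░░▒▒▒▒▒▒▒▒▒▒▒▒▒▒▒▓▓▓
░░░░░░░░░░░░░░░░░░▒▒▒▒▒▒▒▒▒▒▒▒▒▒▒▓▓▓
░░░░░░░░░░░░░░░░░░▒▒▒▒▒▒▒▒▒▒▒▒▒▒▒▓▓▓
░░░░░░░░░░░░░░░░░░▒▒▒▒▒▒▒▒▒▒▒▒▒▒▒▓▓▓
░░░░░░░░░░░░░░░░░░▒▒▒▒▒▒▒▒▒▒▒▒▒▒▒▓▓▓
░░░░░░░░░░░░░░░░░░▒▒▒▒▒▒▒▒▒▒▒▒▒▒▒▓▓▓
░░░░░░░░░░░░░░░░░░▒▒▒▒▒▒▒▒▒▒▒▒▒▒▒▓▓▓
░░░░░░░░░░░░░░░░░░▒▒▒▒▒▒▒▒▒▒▒▒▒▒▒▓▓▓
░░░░░░░░░░░░░░░░░░▒▒▒▒▒▒▒▒▒▒▒▒▒▒▒▓▓▓


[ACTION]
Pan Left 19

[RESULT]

                  ░░░░░░░░░░░░░░░░░░
                  ░░░░░░░░░░░░░░░░░░
                  ░░░░░░░░░░░░░░░░░░
                  ░░░░░░░░░░░░░░░░░░
                  ░░░░░░░░░░░░░░░░░░
                  ░░░░░░░░░░░░░░░░░░
                  ░░░░░░░░░░░░░░░░░░
                  ░░░░░░░░░░░░░░░░░░
                  ░░░░░░░░░░░░░░░░░░
                  ░░░░░░░░░░░░░░░░░░
                  ░░░░░░░░░░░░░░░░░░
                  ░░░░░░░░░░░░░░░░░░
                  ░░░░░░░░░░░░░░░░░░
                  ░░░░░░░░░░░░░░░░░░
                  ░░░░░░░░░░░░░░░░░░
                  ░░░░░░░░░░░░░░░░░░
                  ░░░░░░░░░░░░░░░░░░
                  ░░░░░░░░░░░░░░░░░░


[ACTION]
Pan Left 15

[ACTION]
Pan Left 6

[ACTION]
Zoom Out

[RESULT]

            ░░░░░░░░░░░░▒▒▒▒▒▒▒▒▒▒▓▓
            ░░░░░░░░░░░░▒▒▒▒▒▒▒▒▒▒▓▓
            ░░░░░░░░░░░░▒▒▒▒▒▒▒▒▒▒▓▓
            ░░░░░░░░░░░░▒▒▒▒▒▒▒▒▒▒▓▓
            ░░░░░░░░░░░░▒▒▒▒▒▒▒▒▒▒▓▓
            ░░░░░░░░░░░░▒▒▒▒▒▒▒▒▒▒▓▓
            ░░░░░░░░░░░░▒▒▒▒▒▒▒▒▒▒▓▓
            ░░░░░░░░░░░░▒▒▒▒▒▒▒▒▒▒▓▓
            ░░░░░░░░░░░░▒▒▒▒▒▒▒▒▒▒▓▓
            ░░░░░░░░░░░░▒▒▒▒▒▒▒▒▒▒▓▓
            ░░░░░░░░░░░░▒▒▒▒▒▒▒▒▒▒▓▓
            ░░░░░░░░░░░░▒▒▒▒▒▒▒▒▒▒▓▓
            ░░░░░░░░░░░░▒▒▒▒▒▒▒▒▒▒▓▓
            ░░░░░░░░░░░░▒▒▒▒▒▒▒▒▒▒▓▓
            ░░░░░░░░░░░░▒▒▒▒▒▒▒▒▒▒▓▓
            ░░░░░░░░░░░░▒▒▒▒▒▒▒▒▒▒▓▓
            ░░░░░░░░░░░░▒▒▒▒▒▒▒▒▒▒▓▓
            ░░░░░░░░░░░░▒▒▒▒▒▒▒▒▒▒▓▓
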